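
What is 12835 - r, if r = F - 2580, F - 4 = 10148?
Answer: 5263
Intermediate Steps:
F = 10152 (F = 4 + 10148 = 10152)
r = 7572 (r = 10152 - 2580 = 7572)
12835 - r = 12835 - 1*7572 = 12835 - 7572 = 5263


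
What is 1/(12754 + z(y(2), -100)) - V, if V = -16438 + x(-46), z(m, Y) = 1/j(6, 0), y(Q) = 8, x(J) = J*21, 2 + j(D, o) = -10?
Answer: 2663630000/153047 ≈ 17404.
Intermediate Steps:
j(D, o) = -12 (j(D, o) = -2 - 10 = -12)
x(J) = 21*J
z(m, Y) = -1/12 (z(m, Y) = 1/(-12) = -1/12)
V = -17404 (V = -16438 + 21*(-46) = -16438 - 966 = -17404)
1/(12754 + z(y(2), -100)) - V = 1/(12754 - 1/12) - 1*(-17404) = 1/(153047/12) + 17404 = 12/153047 + 17404 = 2663630000/153047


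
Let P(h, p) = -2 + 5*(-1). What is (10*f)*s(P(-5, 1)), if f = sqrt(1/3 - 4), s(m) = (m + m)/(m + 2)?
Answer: 28*I*sqrt(33)/3 ≈ 53.616*I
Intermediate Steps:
P(h, p) = -7 (P(h, p) = -2 - 5 = -7)
s(m) = 2*m/(2 + m) (s(m) = (2*m)/(2 + m) = 2*m/(2 + m))
f = I*sqrt(33)/3 (f = sqrt(1/3 - 4) = sqrt(-11/3) = I*sqrt(33)/3 ≈ 1.9149*I)
(10*f)*s(P(-5, 1)) = (10*(I*sqrt(33)/3))*(2*(-7)/(2 - 7)) = (10*I*sqrt(33)/3)*(2*(-7)/(-5)) = (10*I*sqrt(33)/3)*(2*(-7)*(-1/5)) = (10*I*sqrt(33)/3)*(14/5) = 28*I*sqrt(33)/3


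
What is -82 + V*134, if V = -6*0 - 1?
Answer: -216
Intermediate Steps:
V = -1 (V = 0 - 1 = -1)
-82 + V*134 = -82 - 1*134 = -82 - 134 = -216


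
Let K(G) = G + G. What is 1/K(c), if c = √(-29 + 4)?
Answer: -I/10 ≈ -0.1*I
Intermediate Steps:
c = 5*I (c = √(-25) = 5*I ≈ 5.0*I)
K(G) = 2*G
1/K(c) = 1/(2*(5*I)) = 1/(10*I) = -I/10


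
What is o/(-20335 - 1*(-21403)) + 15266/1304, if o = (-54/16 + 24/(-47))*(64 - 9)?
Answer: 251064757/21818528 ≈ 11.507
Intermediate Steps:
o = -80355/376 (o = (-54*1/16 + 24*(-1/47))*55 = (-27/8 - 24/47)*55 = -1461/376*55 = -80355/376 ≈ -213.71)
o/(-20335 - 1*(-21403)) + 15266/1304 = -80355/(376*(-20335 - 1*(-21403))) + 15266/1304 = -80355/(376*(-20335 + 21403)) + 15266*(1/1304) = -80355/376/1068 + 7633/652 = -80355/376*1/1068 + 7633/652 = -26785/133856 + 7633/652 = 251064757/21818528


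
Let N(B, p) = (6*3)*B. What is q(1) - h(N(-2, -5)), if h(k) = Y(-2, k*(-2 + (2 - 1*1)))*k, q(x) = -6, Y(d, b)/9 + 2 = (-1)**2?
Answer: -330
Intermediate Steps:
Y(d, b) = -9 (Y(d, b) = -18 + 9*(-1)**2 = -18 + 9*1 = -18 + 9 = -9)
N(B, p) = 18*B
h(k) = -9*k
q(1) - h(N(-2, -5)) = -6 - (-9)*18*(-2) = -6 - (-9)*(-36) = -6 - 1*324 = -6 - 324 = -330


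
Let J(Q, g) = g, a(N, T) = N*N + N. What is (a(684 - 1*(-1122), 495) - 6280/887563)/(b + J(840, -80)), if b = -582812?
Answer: -1448255182783/258676686098 ≈ -5.5987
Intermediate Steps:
a(N, T) = N + N² (a(N, T) = N² + N = N + N²)
(a(684 - 1*(-1122), 495) - 6280/887563)/(b + J(840, -80)) = ((684 - 1*(-1122))*(1 + (684 - 1*(-1122))) - 6280/887563)/(-582812 - 80) = ((684 + 1122)*(1 + (684 + 1122)) - 6280*1/887563)/(-582892) = (1806*(1 + 1806) - 6280/887563)*(-1/582892) = (1806*1807 - 6280/887563)*(-1/582892) = (3263442 - 6280/887563)*(-1/582892) = (2896510365566/887563)*(-1/582892) = -1448255182783/258676686098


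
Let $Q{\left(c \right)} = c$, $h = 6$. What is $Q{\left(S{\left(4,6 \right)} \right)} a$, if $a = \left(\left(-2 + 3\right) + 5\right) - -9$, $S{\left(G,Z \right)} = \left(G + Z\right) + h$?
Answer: $240$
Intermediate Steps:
$S{\left(G,Z \right)} = 6 + G + Z$ ($S{\left(G,Z \right)} = \left(G + Z\right) + 6 = 6 + G + Z$)
$a = 15$ ($a = \left(1 + 5\right) + 9 = 6 + 9 = 15$)
$Q{\left(S{\left(4,6 \right)} \right)} a = \left(6 + 4 + 6\right) 15 = 16 \cdot 15 = 240$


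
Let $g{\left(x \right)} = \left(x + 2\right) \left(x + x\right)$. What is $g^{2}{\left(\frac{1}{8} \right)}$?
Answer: $\frac{289}{1024} \approx 0.28223$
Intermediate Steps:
$g{\left(x \right)} = 2 x \left(2 + x\right)$ ($g{\left(x \right)} = \left(2 + x\right) 2 x = 2 x \left(2 + x\right)$)
$g^{2}{\left(\frac{1}{8} \right)} = \left(\frac{2 \left(2 + \frac{1}{8}\right)}{8}\right)^{2} = \left(2 \cdot \frac{1}{8} \left(2 + \frac{1}{8}\right)\right)^{2} = \left(2 \cdot \frac{1}{8} \cdot \frac{17}{8}\right)^{2} = \left(\frac{17}{32}\right)^{2} = \frac{289}{1024}$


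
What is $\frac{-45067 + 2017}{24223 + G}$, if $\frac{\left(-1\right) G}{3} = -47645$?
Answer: $- \frac{21525}{83579} \approx -0.25754$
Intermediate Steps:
$G = 142935$ ($G = \left(-3\right) \left(-47645\right) = 142935$)
$\frac{-45067 + 2017}{24223 + G} = \frac{-45067 + 2017}{24223 + 142935} = - \frac{43050}{167158} = \left(-43050\right) \frac{1}{167158} = - \frac{21525}{83579}$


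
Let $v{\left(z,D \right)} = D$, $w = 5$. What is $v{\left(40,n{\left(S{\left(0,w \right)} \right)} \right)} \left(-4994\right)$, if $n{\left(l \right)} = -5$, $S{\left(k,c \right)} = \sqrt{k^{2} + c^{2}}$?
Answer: $24970$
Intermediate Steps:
$S{\left(k,c \right)} = \sqrt{c^{2} + k^{2}}$
$v{\left(40,n{\left(S{\left(0,w \right)} \right)} \right)} \left(-4994\right) = \left(-5\right) \left(-4994\right) = 24970$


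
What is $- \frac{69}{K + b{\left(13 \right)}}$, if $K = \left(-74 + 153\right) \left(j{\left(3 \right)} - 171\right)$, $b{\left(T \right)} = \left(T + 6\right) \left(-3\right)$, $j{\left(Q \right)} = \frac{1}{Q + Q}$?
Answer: $\frac{414}{81317} \approx 0.0050912$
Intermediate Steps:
$j{\left(Q \right)} = \frac{1}{2 Q}$
$b{\left(T \right)} = -18 - 3 T$ ($b{\left(T \right)} = \left(6 + T\right) \left(-3\right) = -18 - 3 T$)
$K = - \frac{80975}{6}$ ($K = \left(-74 + 153\right) \left(\frac{1}{2 \cdot 3} - 171\right) = 79 \left(\frac{1}{2} \cdot \frac{1}{3} - 171\right) = 79 \left(\frac{1}{6} - 171\right) = 79 \left(- \frac{1025}{6}\right) = - \frac{80975}{6} \approx -13496.0$)
$- \frac{69}{K + b{\left(13 \right)}} = - \frac{69}{- \frac{80975}{6} - 57} = - \frac{69}{- \frac{81317}{6}} = \left(-69\right) \left(- \frac{6}{81317}\right) = \frac{414}{81317}$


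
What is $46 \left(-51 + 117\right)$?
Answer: $3036$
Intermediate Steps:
$46 \left(-51 + 117\right) = 46 \cdot 66 = 3036$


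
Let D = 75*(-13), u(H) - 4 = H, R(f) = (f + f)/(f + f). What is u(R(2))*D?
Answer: -4875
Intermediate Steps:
R(f) = 1 (R(f) = (2*f)/((2*f)) = (2*f)*(1/(2*f)) = 1)
u(H) = 4 + H
D = -975
u(R(2))*D = (4 + 1)*(-975) = 5*(-975) = -4875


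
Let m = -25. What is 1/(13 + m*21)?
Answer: -1/512 ≈ -0.0019531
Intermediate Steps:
1/(13 + m*21) = 1/(13 - 25*21) = 1/(13 - 525) = 1/(-512) = -1/512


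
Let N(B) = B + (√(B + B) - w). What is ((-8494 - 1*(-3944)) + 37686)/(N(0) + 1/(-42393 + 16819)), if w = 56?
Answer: -847420064/1432145 ≈ -591.71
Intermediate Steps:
N(B) = -56 + B + √2*√B (N(B) = B + (√(B + B) - 1*56) = B + (√(2*B) - 56) = B + (√2*√B - 56) = B + (-56 + √2*√B) = -56 + B + √2*√B)
((-8494 - 1*(-3944)) + 37686)/(N(0) + 1/(-42393 + 16819)) = ((-8494 - 1*(-3944)) + 37686)/((-56 + 0 + √2*√0) + 1/(-42393 + 16819)) = ((-8494 + 3944) + 37686)/((-56 + 0 + √2*0) + 1/(-25574)) = (-4550 + 37686)/((-56 + 0 + 0) - 1/25574) = 33136/(-56 - 1/25574) = 33136/(-1432145/25574) = 33136*(-25574/1432145) = -847420064/1432145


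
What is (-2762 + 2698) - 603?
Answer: -667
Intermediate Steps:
(-2762 + 2698) - 603 = -64 - 603 = -667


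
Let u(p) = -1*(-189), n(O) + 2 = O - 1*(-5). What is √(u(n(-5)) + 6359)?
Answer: 2*√1637 ≈ 80.920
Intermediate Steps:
n(O) = 3 + O (n(O) = -2 + (O - 1*(-5)) = -2 + (O + 5) = -2 + (5 + O) = 3 + O)
u(p) = 189
√(u(n(-5)) + 6359) = √(189 + 6359) = √6548 = 2*√1637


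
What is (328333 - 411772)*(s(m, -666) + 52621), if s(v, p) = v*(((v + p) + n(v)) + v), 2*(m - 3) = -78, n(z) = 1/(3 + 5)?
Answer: -13214150991/2 ≈ -6.6071e+9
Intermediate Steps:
n(z) = 1/8
m = -36 (m = 3 + (1/2)*(-78) = 3 - 39 = -36)
s(v, p) = v*(1/8 + p + 2*v) (s(v, p) = v*(((v + p) + 1/8) + v) = v*(((p + v) + 1/8) + v) = v*((1/8 + p + v) + v) = v*(1/8 + p + 2*v))
(328333 - 411772)*(s(m, -666) + 52621) = (328333 - 411772)*((1/8)*(-36)*(1 + 8*(-666) + 16*(-36)) + 52621) = -83439*((1/8)*(-36)*(1 - 5328 - 576) + 52621) = -83439*((1/8)*(-36)*(-5903) + 52621) = -83439*(53127/2 + 52621) = -83439*158369/2 = -13214150991/2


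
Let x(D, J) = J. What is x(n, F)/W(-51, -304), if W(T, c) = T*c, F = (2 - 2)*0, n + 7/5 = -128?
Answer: 0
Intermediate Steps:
n = -647/5 (n = -7/5 - 128 = -647/5 ≈ -129.40)
F = 0 (F = 0*0 = 0)
x(n, F)/W(-51, -304) = 0/((-51*(-304))) = 0/15504 = 0*(1/15504) = 0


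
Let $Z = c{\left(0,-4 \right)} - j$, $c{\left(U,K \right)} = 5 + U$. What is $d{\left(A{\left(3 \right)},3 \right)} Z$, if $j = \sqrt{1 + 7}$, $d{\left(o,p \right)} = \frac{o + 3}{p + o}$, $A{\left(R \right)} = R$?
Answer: $5 - 2 \sqrt{2} \approx 2.1716$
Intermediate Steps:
$d{\left(o,p \right)} = \frac{3 + o}{o + p}$
$j = 2 \sqrt{2}$ ($j = \sqrt{8} = 2 \sqrt{2} \approx 2.8284$)
$Z = 5 - 2 \sqrt{2}$ ($Z = \left(5 + 0\right) - 2 \sqrt{2} = 5 - 2 \sqrt{2} \approx 2.1716$)
$d{\left(A{\left(3 \right)},3 \right)} Z = \frac{3 + 3}{3 + 3} \left(5 - 2 \sqrt{2}\right) = \frac{1}{6} \cdot 6 \left(5 - 2 \sqrt{2}\right) = 1 \left(5 - 2 \sqrt{2}\right) = 5 - 2 \sqrt{2}$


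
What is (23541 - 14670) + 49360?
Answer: 58231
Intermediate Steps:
(23541 - 14670) + 49360 = 8871 + 49360 = 58231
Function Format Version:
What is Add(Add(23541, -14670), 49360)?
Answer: 58231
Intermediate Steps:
Add(Add(23541, -14670), 49360) = Add(8871, 49360) = 58231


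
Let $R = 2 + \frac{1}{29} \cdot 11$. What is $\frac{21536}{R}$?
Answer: $\frac{624544}{69} \approx 9051.4$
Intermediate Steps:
$R = \frac{69}{29}$ ($R = 2 + \frac{1}{29} \cdot 11 = 2 + \frac{11}{29} = \frac{69}{29} \approx 2.3793$)
$\frac{21536}{R} = \frac{21536}{\frac{69}{29}} = 21536 \cdot \frac{29}{69} = \frac{624544}{69}$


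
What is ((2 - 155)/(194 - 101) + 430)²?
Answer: 176331841/961 ≈ 1.8349e+5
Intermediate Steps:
((2 - 155)/(194 - 101) + 430)² = (-153/93 + 430)² = (-153*1/93 + 430)² = (-51/31 + 430)² = (13279/31)² = 176331841/961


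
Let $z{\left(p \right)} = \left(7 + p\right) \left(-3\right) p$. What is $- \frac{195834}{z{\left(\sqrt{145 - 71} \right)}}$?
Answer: $\frac{65278}{25} - \frac{228473 \sqrt{74}}{925} \approx 486.36$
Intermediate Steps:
$z{\left(p \right)} = p \left(-21 - 3 p\right)$ ($z{\left(p \right)} = \left(-21 - 3 p\right) p = p \left(-21 - 3 p\right)$)
$- \frac{195834}{z{\left(\sqrt{145 - 71} \right)}} = - \frac{195834}{\left(-3\right) \sqrt{145 - 71} \left(7 + \sqrt{145 - 71}\right)} = - \frac{195834}{\left(-3\right) \sqrt{74} \left(7 + \sqrt{74}\right)} = - 195834 \left(- \frac{\sqrt{74}}{222 \left(7 + \sqrt{74}\right)}\right) = \frac{32639 \sqrt{74}}{37 \left(7 + \sqrt{74}\right)}$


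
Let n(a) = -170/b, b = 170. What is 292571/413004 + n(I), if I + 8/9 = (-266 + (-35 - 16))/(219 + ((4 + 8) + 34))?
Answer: -120433/413004 ≈ -0.29160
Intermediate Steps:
I = -4973/2385 (I = -8/9 + (-266 + (-35 - 16))/(219 + ((4 + 8) + 34)) = -8/9 + (-266 - 51)/(219 + (12 + 34)) = -8/9 - 317/(219 + 46) = -8/9 - 317/265 = -4973/2385 ≈ -2.0851)
n(a) = -1 (n(a) = -170/170 = -170*1/170 = -1)
292571/413004 + n(I) = 292571/413004 - 1 = -120433/413004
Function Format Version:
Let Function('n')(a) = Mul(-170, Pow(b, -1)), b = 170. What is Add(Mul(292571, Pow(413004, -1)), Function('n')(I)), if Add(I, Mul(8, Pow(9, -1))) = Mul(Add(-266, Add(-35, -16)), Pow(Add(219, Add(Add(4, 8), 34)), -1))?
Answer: Rational(-120433, 413004) ≈ -0.29160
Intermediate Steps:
I = Rational(-4973, 2385) (I = Add(Rational(-8, 9), Mul(Add(-266, Add(-35, -16)), Pow(Add(219, Add(Add(4, 8), 34)), -1))) = Add(Rational(-8, 9), Mul(Add(-266, -51), Pow(Add(219, Add(12, 34)), -1))) = Add(Rational(-8, 9), Mul(-317, Pow(Add(219, 46), -1))) = Add(Rational(-8, 9), Mul(-317, Pow(265, -1))) = Add(Rational(-8, 9), Mul(-317, Rational(1, 265))) = Add(Rational(-8, 9), Rational(-317, 265)) = Rational(-4973, 2385) ≈ -2.0851)
Function('n')(a) = -1 (Function('n')(a) = Mul(-170, Pow(170, -1)) = Mul(-170, Rational(1, 170)) = -1)
Add(Mul(292571, Pow(413004, -1)), Function('n')(I)) = Add(Mul(292571, Pow(413004, -1)), -1) = Add(Mul(292571, Rational(1, 413004)), -1) = Add(Rational(292571, 413004), -1) = Rational(-120433, 413004)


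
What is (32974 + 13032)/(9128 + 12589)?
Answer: 46006/21717 ≈ 2.1184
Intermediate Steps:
(32974 + 13032)/(9128 + 12589) = 46006/21717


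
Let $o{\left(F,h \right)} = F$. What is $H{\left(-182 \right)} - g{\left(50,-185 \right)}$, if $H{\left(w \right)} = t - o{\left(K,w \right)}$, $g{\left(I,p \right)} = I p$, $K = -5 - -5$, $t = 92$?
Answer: $9342$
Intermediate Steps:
$K = 0$ ($K = -5 + 5 = 0$)
$H{\left(w \right)} = 92$ ($H{\left(w \right)} = 92 - 0 = 92 + 0 = 92$)
$H{\left(-182 \right)} - g{\left(50,-185 \right)} = 92 - 50 \left(-185\right) = 92 - -9250 = 92 + 9250 = 9342$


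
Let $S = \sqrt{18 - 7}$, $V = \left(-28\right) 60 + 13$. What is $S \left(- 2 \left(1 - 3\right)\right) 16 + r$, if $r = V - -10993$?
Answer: $9326 + 64 \sqrt{11} \approx 9538.3$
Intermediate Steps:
$V = -1667$ ($V = -1680 + 13 = -1667$)
$S = \sqrt{11}$ ($S = \sqrt{18 - 7} = \sqrt{11} \approx 3.3166$)
$r = 9326$ ($r = -1667 - -10993 = -1667 + 10993 = 9326$)
$S \left(- 2 \left(1 - 3\right)\right) 16 + r = \sqrt{11} \left(- 2 \left(1 - 3\right)\right) 16 + 9326 = \sqrt{11} \left(\left(-2\right) \left(-2\right)\right) 16 + 9326 = \sqrt{11} \cdot 4 \cdot 16 + 9326 = 4 \sqrt{11} \cdot 16 + 9326 = 64 \sqrt{11} + 9326 = 9326 + 64 \sqrt{11}$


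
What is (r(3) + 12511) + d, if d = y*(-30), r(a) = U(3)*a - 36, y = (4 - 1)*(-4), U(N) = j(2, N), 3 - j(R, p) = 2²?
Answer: 12832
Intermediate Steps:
j(R, p) = -1 (j(R, p) = 3 - 1*2² = 3 - 1*4 = 3 - 4 = -1)
U(N) = -1
y = -12 (y = 3*(-4) = -12)
r(a) = -36 - a (r(a) = -a - 36 = -36 - a)
d = 360 (d = -12*(-30) = 360)
(r(3) + 12511) + d = ((-36 - 1*3) + 12511) + 360 = ((-36 - 3) + 12511) + 360 = (-39 + 12511) + 360 = 12472 + 360 = 12832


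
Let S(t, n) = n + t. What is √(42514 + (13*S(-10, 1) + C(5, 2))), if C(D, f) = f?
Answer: 3*√4711 ≈ 205.91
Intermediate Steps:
√(42514 + (13*S(-10, 1) + C(5, 2))) = √(42514 + (13*(1 - 10) + 2)) = √(42514 + (13*(-9) + 2)) = √(42514 + (-117 + 2)) = √(42514 - 115) = √42399 = 3*√4711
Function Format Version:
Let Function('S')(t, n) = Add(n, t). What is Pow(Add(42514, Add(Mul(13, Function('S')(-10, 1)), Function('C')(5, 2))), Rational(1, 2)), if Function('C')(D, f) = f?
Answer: Mul(3, Pow(4711, Rational(1, 2))) ≈ 205.91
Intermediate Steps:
Pow(Add(42514, Add(Mul(13, Function('S')(-10, 1)), Function('C')(5, 2))), Rational(1, 2)) = Pow(Add(42514, Add(Mul(13, Add(1, -10)), 2)), Rational(1, 2)) = Pow(Add(42514, Add(Mul(13, -9), 2)), Rational(1, 2)) = Pow(Add(42514, Add(-117, 2)), Rational(1, 2)) = Pow(Add(42514, -115), Rational(1, 2)) = Pow(42399, Rational(1, 2)) = Mul(3, Pow(4711, Rational(1, 2)))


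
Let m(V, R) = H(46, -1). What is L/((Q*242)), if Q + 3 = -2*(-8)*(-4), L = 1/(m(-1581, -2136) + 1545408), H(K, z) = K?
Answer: -1/25057991156 ≈ -3.9907e-11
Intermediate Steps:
m(V, R) = 46
L = 1/1545454 (L = 1/(46 + 1545408) = 1/1545454 ≈ 6.4706e-7)
Q = -67 (Q = -3 - 2*(-8)*(-4) = -3 + 16*(-4) = -3 - 64 = -67)
L/((Q*242)) = 1/(1545454*((-67*242))) = (1/1545454)/(-16214) = (1/1545454)*(-1/16214) = -1/25057991156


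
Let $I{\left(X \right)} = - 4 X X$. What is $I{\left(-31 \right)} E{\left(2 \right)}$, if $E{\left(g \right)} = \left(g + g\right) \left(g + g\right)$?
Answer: $-61504$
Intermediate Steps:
$I{\left(X \right)} = - 4 X^{2}$
$E{\left(g \right)} = 4 g^{2}$ ($E{\left(g \right)} = 2 g 2 g = 4 g^{2}$)
$I{\left(-31 \right)} E{\left(2 \right)} = - 4 \left(-31\right)^{2} \cdot 4 \cdot 2^{2} = \left(-4\right) 961 \cdot 4 \cdot 4 = \left(-3844\right) 16 = -61504$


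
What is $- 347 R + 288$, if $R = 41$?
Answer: $-13939$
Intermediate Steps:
$- 347 R + 288 = \left(-347\right) 41 + 288 = -14227 + 288 = -13939$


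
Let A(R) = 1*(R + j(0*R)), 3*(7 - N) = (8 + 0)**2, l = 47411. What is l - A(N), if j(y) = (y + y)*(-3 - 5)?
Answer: 142276/3 ≈ 47425.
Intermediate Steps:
j(y) = -16*y (j(y) = (2*y)*(-8) = -16*y)
N = -43/3 (N = 7 - (8 + 0)**2/3 = 7 - 1/3*8**2 = 7 - 1/3*64 = 7 - 64/3 = -43/3 ≈ -14.333)
A(R) = R (A(R) = 1*(R - 0*R) = 1*(R - 16*0) = 1*(R + 0) = 1*R = R)
l - A(N) = 47411 - 1*(-43/3) = 47411 + 43/3 = 142276/3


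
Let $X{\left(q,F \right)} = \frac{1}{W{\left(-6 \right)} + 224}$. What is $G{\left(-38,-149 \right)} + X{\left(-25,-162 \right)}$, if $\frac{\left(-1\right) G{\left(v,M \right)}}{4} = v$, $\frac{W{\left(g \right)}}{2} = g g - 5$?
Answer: $\frac{43473}{286} \approx 152.0$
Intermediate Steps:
$W{\left(g \right)} = -10 + 2 g^{2}$ ($W{\left(g \right)} = 2 \left(g g - 5\right) = 2 \left(g^{2} - 5\right) = 2 \left(-5 + g^{2}\right) = -10 + 2 g^{2}$)
$G{\left(v,M \right)} = - 4 v$
$X{\left(q,F \right)} = \frac{1}{286}$ ($X{\left(q,F \right)} = \frac{1}{\left(-10 + 2 \left(-6\right)^{2}\right) + 224} = \frac{1}{\left(-10 + 2 \cdot 36\right) + 224} = \frac{1}{\left(-10 + 72\right) + 224} = \frac{1}{62 + 224} = \frac{1}{286}$)
$G{\left(-38,-149 \right)} + X{\left(-25,-162 \right)} = \left(-4\right) \left(-38\right) + \frac{1}{286} = 152 + \frac{1}{286} = \frac{43473}{286}$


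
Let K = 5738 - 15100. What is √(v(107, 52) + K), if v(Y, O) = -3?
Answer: I*√9365 ≈ 96.773*I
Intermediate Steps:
K = -9362
√(v(107, 52) + K) = √(-3 - 9362) = √(-9365) = I*√9365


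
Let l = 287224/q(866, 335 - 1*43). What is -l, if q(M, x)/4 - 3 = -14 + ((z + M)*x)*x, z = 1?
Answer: -71806/73923877 ≈ -0.00097135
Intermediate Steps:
q(M, x) = -44 + 4*x**2*(1 + M) (q(M, x) = 12 + 4*(-14 + ((1 + M)*x)*x) = 12 + 4*(-14 + (x*(1 + M))*x) = 12 + 4*(-14 + x**2*(1 + M)) = 12 + (-56 + 4*x**2*(1 + M)) = -44 + 4*x**2*(1 + M))
l = 71806/73923877 (l = 287224/(-44 + 4*(335 - 1*43)**2 + 4*866*(335 - 1*43)**2) = 287224/(-44 + 4*(335 - 43)**2 + 4*866*(335 - 43)**2) = 287224/(-44 + 4*292**2 + 4*866*292**2) = 287224/(-44 + 4*85264 + 4*866*85264) = 287224/(-44 + 341056 + 295354496) = 287224/295695508 = 287224*(1/295695508) = 71806/73923877 ≈ 0.00097135)
-l = -1*71806/73923877 = -71806/73923877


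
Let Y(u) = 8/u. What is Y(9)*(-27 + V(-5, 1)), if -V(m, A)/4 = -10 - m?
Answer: -56/9 ≈ -6.2222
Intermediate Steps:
V(m, A) = 40 + 4*m (V(m, A) = -4*(-10 - m) = 40 + 4*m)
Y(9)*(-27 + V(-5, 1)) = (8/9)*(-27 + (40 + 4*(-5))) = (8*(⅑))*(-27 + (40 - 20)) = 8*(-27 + 20)/9 = (8/9)*(-7) = -56/9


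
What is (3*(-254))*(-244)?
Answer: 185928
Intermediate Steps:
(3*(-254))*(-244) = -762*(-244) = 185928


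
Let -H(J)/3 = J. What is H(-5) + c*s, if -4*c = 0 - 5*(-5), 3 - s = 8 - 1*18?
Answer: -265/4 ≈ -66.250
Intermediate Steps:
H(J) = -3*J
s = 13 (s = 3 - (8 - 1*18) = 3 - (8 - 18) = 3 - 1*(-10) = 3 + 10 = 13)
c = -25/4 (c = -(0 - 5*(-5))/4 = -(0 + 25)/4 = -¼*25 = -25/4 ≈ -6.2500)
H(-5) + c*s = -3*(-5) - 25/4*13 = 15 - 325/4 = -265/4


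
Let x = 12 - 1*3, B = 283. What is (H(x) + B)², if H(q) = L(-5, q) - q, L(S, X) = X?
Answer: 80089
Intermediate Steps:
x = 9 (x = 12 - 3 = 9)
H(q) = 0 (H(q) = q - q = 0)
(H(x) + B)² = (0 + 283)² = 283² = 80089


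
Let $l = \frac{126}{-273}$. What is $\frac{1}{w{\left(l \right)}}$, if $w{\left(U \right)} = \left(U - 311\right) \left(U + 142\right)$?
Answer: $- \frac{169}{7450160} \approx -2.2684 \cdot 10^{-5}$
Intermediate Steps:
$l = - \frac{6}{13}$ ($l = 126 \left(- \frac{1}{273}\right) = - \frac{6}{13} \approx -0.46154$)
$w{\left(U \right)} = \left(-311 + U\right) \left(142 + U\right)$
$\frac{1}{w{\left(l \right)}} = \frac{1}{-44162 + \left(- \frac{6}{13}\right)^{2} - -78} = \frac{1}{-44162 + \frac{36}{169} + 78} = \frac{1}{- \frac{7450160}{169}} = - \frac{169}{7450160}$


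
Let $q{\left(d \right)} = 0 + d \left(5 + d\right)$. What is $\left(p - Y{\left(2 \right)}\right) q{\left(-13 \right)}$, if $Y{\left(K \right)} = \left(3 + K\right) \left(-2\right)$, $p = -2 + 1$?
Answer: $936$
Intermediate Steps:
$p = -1$
$Y{\left(K \right)} = -6 - 2 K$
$q{\left(d \right)} = d \left(5 + d\right)$
$\left(p - Y{\left(2 \right)}\right) q{\left(-13 \right)} = \left(-1 - \left(-6 - 4\right)\right) \left(- 13 \left(5 - 13\right)\right) = \left(-1 - \left(-6 - 4\right)\right) \left(\left(-13\right) \left(-8\right)\right) = \left(-1 - -10\right) 104 = \left(-1 + 10\right) 104 = 9 \cdot 104 = 936$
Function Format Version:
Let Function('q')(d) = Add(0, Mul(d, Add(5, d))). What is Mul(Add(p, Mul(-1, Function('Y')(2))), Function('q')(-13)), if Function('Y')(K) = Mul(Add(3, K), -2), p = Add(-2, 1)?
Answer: 936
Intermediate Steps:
p = -1
Function('Y')(K) = Add(-6, Mul(-2, K))
Function('q')(d) = Mul(d, Add(5, d))
Mul(Add(p, Mul(-1, Function('Y')(2))), Function('q')(-13)) = Mul(Add(-1, Mul(-1, Add(-6, Mul(-2, 2)))), Mul(-13, Add(5, -13))) = Mul(Add(-1, Mul(-1, Add(-6, -4))), Mul(-13, -8)) = Mul(Add(-1, Mul(-1, -10)), 104) = Mul(Add(-1, 10), 104) = Mul(9, 104) = 936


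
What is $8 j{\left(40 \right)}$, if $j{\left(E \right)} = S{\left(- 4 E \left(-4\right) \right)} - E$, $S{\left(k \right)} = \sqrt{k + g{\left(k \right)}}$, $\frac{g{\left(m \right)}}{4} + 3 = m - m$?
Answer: $-320 + 16 \sqrt{157} \approx -119.52$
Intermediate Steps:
$g{\left(m \right)} = -12$ ($g{\left(m \right)} = -12 + 4 \left(m - m\right) = -12 + 4 \cdot 0 = -12 + 0 = -12$)
$S{\left(k \right)} = \sqrt{-12 + k}$ ($S{\left(k \right)} = \sqrt{k - 12} = \sqrt{-12 + k}$)
$j{\left(E \right)} = \sqrt{-12 + 16 E} - E$ ($j{\left(E \right)} = \sqrt{-12 + - 4 E \left(-4\right)} - E = \sqrt{-12 + 16 E} - E$)
$8 j{\left(40 \right)} = 8 \left(\left(-1\right) 40 + 2 \sqrt{-3 + 4 \cdot 40}\right) = 8 \left(-40 + 2 \sqrt{-3 + 160}\right) = 8 \left(-40 + 2 \sqrt{157}\right) = -320 + 16 \sqrt{157}$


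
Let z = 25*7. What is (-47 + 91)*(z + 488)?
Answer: 29172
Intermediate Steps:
z = 175
(-47 + 91)*(z + 488) = (-47 + 91)*(175 + 488) = 44*663 = 29172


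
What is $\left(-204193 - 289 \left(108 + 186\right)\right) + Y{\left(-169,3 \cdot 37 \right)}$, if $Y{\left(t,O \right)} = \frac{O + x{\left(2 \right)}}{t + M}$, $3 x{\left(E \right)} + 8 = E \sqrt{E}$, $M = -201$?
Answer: $- \frac{64193363}{222} - \frac{\sqrt{2}}{555} \approx -2.8916 \cdot 10^{5}$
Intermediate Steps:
$x{\left(E \right)} = - \frac{8}{3} + \frac{E^{\frac{3}{2}}}{3}$ ($x{\left(E \right)} = - \frac{8}{3} + \frac{E \sqrt{E}}{3} = - \frac{8}{3} + \frac{E^{\frac{3}{2}}}{3}$)
$Y{\left(t,O \right)} = \frac{- \frac{8}{3} + O + \frac{2 \sqrt{2}}{3}}{-201 + t}$ ($Y{\left(t,O \right)} = \frac{O - \left(\frac{8}{3} - \frac{2^{\frac{3}{2}}}{3}\right)}{t - 201} = \frac{O - \left(\frac{8}{3} - \frac{2 \sqrt{2}}{3}\right)}{-201 + t} = \frac{- \frac{8}{3} + O + \frac{2 \sqrt{2}}{3}}{-201 + t}$)
$\left(-204193 - 289 \left(108 + 186\right)\right) + Y{\left(-169,3 \cdot 37 \right)} = \left(-204193 - 289 \left(108 + 186\right)\right) + \frac{-8 + 2 \sqrt{2} + 3 \cdot 3 \cdot 37}{3 \left(-201 - 169\right)} = \left(-204193 - 84966\right) + \frac{-8 + 2 \sqrt{2} + 3 \cdot 111}{3 \left(-370\right)} = \left(-204193 - 84966\right) + \frac{1}{3} \left(- \frac{1}{370}\right) \left(-8 + 2 \sqrt{2} + 333\right) = -289159 + \frac{1}{3} \left(- \frac{1}{370}\right) \left(325 + 2 \sqrt{2}\right) = -289159 - \left(\frac{65}{222} + \frac{\sqrt{2}}{555}\right) = - \frac{64193363}{222} - \frac{\sqrt{2}}{555}$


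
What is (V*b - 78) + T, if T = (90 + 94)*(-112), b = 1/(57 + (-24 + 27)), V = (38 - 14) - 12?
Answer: -103429/5 ≈ -20686.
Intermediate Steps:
V = 12 (V = 24 - 12 = 12)
b = 1/60 (b = 1/(57 + 3) = 1/60 ≈ 0.016667)
T = -20608 (T = 184*(-112) = -20608)
(V*b - 78) + T = (12*(1/60) - 78) - 20608 = (⅕ - 78) - 20608 = -389/5 - 20608 = -103429/5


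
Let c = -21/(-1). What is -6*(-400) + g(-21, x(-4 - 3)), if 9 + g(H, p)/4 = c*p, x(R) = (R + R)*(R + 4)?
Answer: 5892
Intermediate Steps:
c = 21 (c = -21*(-1) = 21)
x(R) = 2*R*(4 + R) (x(R) = (2*R)*(4 + R) = 2*R*(4 + R))
g(H, p) = -36 + 84*p (g(H, p) = -36 + 4*(21*p) = -36 + 84*p)
-6*(-400) + g(-21, x(-4 - 3)) = -6*(-400) + (-36 + 84*(2*(-4 - 3)*(4 + (-4 - 3)))) = 2400 + (-36 + 84*(2*(-7)*(4 - 7))) = 2400 + (-36 + 84*(2*(-7)*(-3))) = 2400 + (-36 + 84*42) = 2400 + (-36 + 3528) = 2400 + 3492 = 5892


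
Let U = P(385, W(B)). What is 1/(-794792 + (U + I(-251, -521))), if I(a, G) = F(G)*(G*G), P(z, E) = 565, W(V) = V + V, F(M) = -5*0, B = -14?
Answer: -1/794227 ≈ -1.2591e-6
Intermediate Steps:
F(M) = 0
W(V) = 2*V
U = 565
I(a, G) = 0 (I(a, G) = 0*(G*G) = 0*G² = 0)
1/(-794792 + (U + I(-251, -521))) = 1/(-794792 + (565 + 0)) = 1/(-794792 + 565) = 1/(-794227) = -1/794227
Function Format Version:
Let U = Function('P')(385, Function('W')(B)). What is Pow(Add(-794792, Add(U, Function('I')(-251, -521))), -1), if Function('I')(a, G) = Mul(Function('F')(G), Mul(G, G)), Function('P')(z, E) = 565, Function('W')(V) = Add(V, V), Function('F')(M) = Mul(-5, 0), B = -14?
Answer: Rational(-1, 794227) ≈ -1.2591e-6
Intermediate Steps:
Function('F')(M) = 0
Function('W')(V) = Mul(2, V)
U = 565
Function('I')(a, G) = 0 (Function('I')(a, G) = Mul(0, Mul(G, G)) = Mul(0, Pow(G, 2)) = 0)
Pow(Add(-794792, Add(U, Function('I')(-251, -521))), -1) = Pow(Add(-794792, Add(565, 0)), -1) = Pow(Add(-794792, 565), -1) = Pow(-794227, -1) = Rational(-1, 794227)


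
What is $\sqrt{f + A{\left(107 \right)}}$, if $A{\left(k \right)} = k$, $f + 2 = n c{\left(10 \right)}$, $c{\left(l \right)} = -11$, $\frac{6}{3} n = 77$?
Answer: $\frac{7 i \sqrt{26}}{2} \approx 17.847 i$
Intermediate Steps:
$n = \frac{77}{2}$ ($n = \frac{1}{2} \cdot 77 = \frac{77}{2} \approx 38.5$)
$f = - \frac{851}{2}$ ($f = -2 + \frac{77}{2} \left(-11\right) = -2 - \frac{847}{2} = - \frac{851}{2} \approx -425.5$)
$\sqrt{f + A{\left(107 \right)}} = \sqrt{- \frac{851}{2} + 107} = \sqrt{- \frac{637}{2}} = \frac{7 i \sqrt{26}}{2}$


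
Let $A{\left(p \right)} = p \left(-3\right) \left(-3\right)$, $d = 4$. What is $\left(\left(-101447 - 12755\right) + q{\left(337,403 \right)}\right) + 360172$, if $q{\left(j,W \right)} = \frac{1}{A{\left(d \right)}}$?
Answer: $\frac{8854921}{36} \approx 2.4597 \cdot 10^{5}$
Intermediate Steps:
$A{\left(p \right)} = 9 p$ ($A{\left(p \right)} = - 3 p \left(-3\right) = 9 p$)
$q{\left(j,W \right)} = \frac{1}{36}$ ($q{\left(j,W \right)} = \frac{1}{9 \cdot 4} = \frac{1}{36}$)
$\left(\left(-101447 - 12755\right) + q{\left(337,403 \right)}\right) + 360172 = \left(\left(-101447 - 12755\right) + \frac{1}{36}\right) + 360172 = \left(-114202 + \frac{1}{36}\right) + 360172 = - \frac{4111271}{36} + 360172 = \frac{8854921}{36}$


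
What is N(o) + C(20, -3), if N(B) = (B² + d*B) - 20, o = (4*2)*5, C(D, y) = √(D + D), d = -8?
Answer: 1260 + 2*√10 ≈ 1266.3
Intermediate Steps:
C(D, y) = √2*√D (C(D, y) = √(2*D) = √2*√D)
o = 40 (o = 8*5 = 40)
N(B) = -20 + B² - 8*B (N(B) = (B² - 8*B) - 20 = -20 + B² - 8*B)
N(o) + C(20, -3) = (-20 + 40² - 8*40) + √2*√20 = (-20 + 1600 - 320) + √2*(2*√5) = 1260 + 2*√10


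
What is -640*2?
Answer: -1280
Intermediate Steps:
-640*2 = -64*20 = -1280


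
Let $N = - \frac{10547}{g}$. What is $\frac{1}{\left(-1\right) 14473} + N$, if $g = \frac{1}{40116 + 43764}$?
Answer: $- \frac{12804007796281}{14473} \approx -8.8468 \cdot 10^{8}$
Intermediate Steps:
$g = \frac{1}{83880} \approx 1.1922 \cdot 10^{-5}$
$N = -884682360$ ($N = - 10547 \frac{1}{\frac{1}{83880}} = \left(-10547\right) 83880 = -884682360$)
$\frac{1}{\left(-1\right) 14473} + N = \frac{1}{\left(-1\right) 14473} - 884682360 = \frac{1}{-14473} - 884682360 = - \frac{1}{14473} - 884682360 = - \frac{12804007796281}{14473}$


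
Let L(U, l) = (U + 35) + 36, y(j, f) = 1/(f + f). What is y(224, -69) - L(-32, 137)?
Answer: -5383/138 ≈ -39.007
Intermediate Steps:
y(j, f) = 1/(2*f)
L(U, l) = 71 + U (L(U, l) = (35 + U) + 36 = 71 + U)
y(224, -69) - L(-32, 137) = (½)/(-69) - (71 - 32) = (½)*(-1/69) - 1*39 = -1/138 - 39 = -5383/138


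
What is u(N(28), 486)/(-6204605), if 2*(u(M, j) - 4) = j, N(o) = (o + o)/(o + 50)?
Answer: -247/6204605 ≈ -3.9809e-5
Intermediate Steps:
N(o) = 2*o/(50 + o) (N(o) = (2*o)/(50 + o) = 2*o/(50 + o))
u(M, j) = 4 + j/2
u(N(28), 486)/(-6204605) = (4 + (½)*486)/(-6204605) = (4 + 243)*(-1/6204605) = 247*(-1/6204605) = -247/6204605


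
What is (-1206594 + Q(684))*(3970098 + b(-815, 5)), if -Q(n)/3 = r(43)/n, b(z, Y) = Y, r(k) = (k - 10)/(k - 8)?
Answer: -12742204585095253/2660 ≈ -4.7903e+12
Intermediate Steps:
r(k) = (-10 + k)/(-8 + k)
Q(n) = -99/(35*n) (Q(n) = -3*(-10 + 43)/(-8 + 43)/n = -3*33/35/n = -3*(1/35)*33/n = -99/(35*n))
(-1206594 + Q(684))*(3970098 + b(-815, 5)) = (-1206594 - 99/35/684)*(3970098 + 5) = (-1206594 - 99/35*1/684)*3970103 = (-1206594 - 11/2660)*3970103 = -3209540051/2660*3970103 = -12742204585095253/2660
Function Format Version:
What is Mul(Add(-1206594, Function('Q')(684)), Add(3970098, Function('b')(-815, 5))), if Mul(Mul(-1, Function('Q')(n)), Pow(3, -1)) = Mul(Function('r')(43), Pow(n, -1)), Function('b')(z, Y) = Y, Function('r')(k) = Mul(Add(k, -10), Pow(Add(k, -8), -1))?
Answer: Rational(-12742204585095253, 2660) ≈ -4.7903e+12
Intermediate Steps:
Function('r')(k) = Mul(Pow(Add(-8, k), -1), Add(-10, k)) (Function('r')(k) = Mul(Add(-10, k), Pow(Add(-8, k), -1)) = Mul(Pow(Add(-8, k), -1), Add(-10, k)))
Function('Q')(n) = Mul(Rational(-99, 35), Pow(n, -1)) (Function('Q')(n) = Mul(-3, Mul(Mul(Pow(Add(-8, 43), -1), Add(-10, 43)), Pow(n, -1))) = Mul(-3, Mul(Mul(Pow(35, -1), 33), Pow(n, -1))) = Mul(-3, Mul(Mul(Rational(1, 35), 33), Pow(n, -1))) = Mul(-3, Mul(Rational(33, 35), Pow(n, -1))) = Mul(Rational(-99, 35), Pow(n, -1)))
Mul(Add(-1206594, Function('Q')(684)), Add(3970098, Function('b')(-815, 5))) = Mul(Add(-1206594, Mul(Rational(-99, 35), Pow(684, -1))), Add(3970098, 5)) = Mul(Add(-1206594, Mul(Rational(-99, 35), Rational(1, 684))), 3970103) = Mul(Add(-1206594, Rational(-11, 2660)), 3970103) = Mul(Rational(-3209540051, 2660), 3970103) = Rational(-12742204585095253, 2660)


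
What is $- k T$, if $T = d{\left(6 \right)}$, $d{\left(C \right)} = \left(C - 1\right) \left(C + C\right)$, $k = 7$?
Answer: $-420$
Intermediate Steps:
$d{\left(C \right)} = 2 C \left(-1 + C\right)$ ($d{\left(C \right)} = \left(-1 + C\right) 2 C = 2 C \left(-1 + C\right)$)
$T = 60$ ($T = 2 \cdot 6 \left(-1 + 6\right) = 2 \cdot 6 \cdot 5 = 60$)
$- k T = \left(-1\right) 7 \cdot 60 = \left(-7\right) 60 = -420$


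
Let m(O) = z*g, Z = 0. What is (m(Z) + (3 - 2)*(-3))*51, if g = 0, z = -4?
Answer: -153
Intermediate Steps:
m(O) = 0 (m(O) = -4*0 = 0)
(m(Z) + (3 - 2)*(-3))*51 = (0 + (3 - 2)*(-3))*51 = (0 + 1*(-3))*51 = (0 - 3)*51 = -3*51 = -153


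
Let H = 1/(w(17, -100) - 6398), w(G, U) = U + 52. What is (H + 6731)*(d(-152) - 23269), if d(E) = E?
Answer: -1016190933525/6446 ≈ -1.5765e+8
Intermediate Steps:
w(G, U) = 52 + U
H = -1/6446 (H = 1/((52 - 100) - 6398) = 1/(-48 - 6398) = 1/(-6446) = -1/6446 ≈ -0.00015514)
(H + 6731)*(d(-152) - 23269) = (-1/6446 + 6731)*(-152 - 23269) = (43388025/6446)*(-23421) = -1016190933525/6446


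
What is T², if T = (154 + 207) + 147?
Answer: 258064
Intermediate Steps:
T = 508 (T = 361 + 147 = 508)
T² = 508² = 258064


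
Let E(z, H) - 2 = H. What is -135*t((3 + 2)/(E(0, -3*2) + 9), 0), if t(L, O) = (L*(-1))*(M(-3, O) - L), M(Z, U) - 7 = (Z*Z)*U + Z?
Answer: 405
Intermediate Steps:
E(z, H) = 2 + H
M(Z, U) = 7 + Z + U*Z**2 (M(Z, U) = 7 + ((Z*Z)*U + Z) = 7 + (Z**2*U + Z) = 7 + (U*Z**2 + Z) = 7 + (Z + U*Z**2) = 7 + Z + U*Z**2)
t(L, O) = -L*(4 - L + 9*O) (t(L, O) = (L*(-1))*((7 - 3 + O*(-3)**2) - L) = (-L)*((7 - 3 + O*9) - L) = (-L)*((7 - 3 + 9*O) - L) = (-L)*((4 + 9*O) - L) = (-L)*(4 - L + 9*O) = -L*(4 - L + 9*O))
-135*t((3 + 2)/(E(0, -3*2) + 9), 0) = -135*(3 + 2)/((2 - 3*2) + 9)*(-4 + (3 + 2)/((2 - 3*2) + 9) - 9*0) = -135*5/((2 - 6) + 9)*(-4 + 5/((2 - 6) + 9) + 0) = -135*5/(-4 + 9)*(-4 + 5/(-4 + 9) + 0) = -135*5/5*(-4 + 5/5 + 0) = -135*5*(1/5)*(-4 + 5*(1/5) + 0) = -135*(-4 + 1 + 0) = -135*(-3) = 405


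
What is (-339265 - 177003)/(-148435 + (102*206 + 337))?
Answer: 258134/63543 ≈ 4.0623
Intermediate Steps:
(-339265 - 177003)/(-148435 + (102*206 + 337)) = -516268/(-148435 + (21012 + 337)) = -516268/(-148435 + 21349) = -516268/(-127086) = -516268*(-1/127086) = 258134/63543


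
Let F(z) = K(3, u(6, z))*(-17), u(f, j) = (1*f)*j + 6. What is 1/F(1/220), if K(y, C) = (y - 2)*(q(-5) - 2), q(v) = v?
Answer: 1/119 ≈ 0.0084034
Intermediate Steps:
u(f, j) = 6 + f*j (u(f, j) = f*j + 6 = 6 + f*j)
K(y, C) = 14 - 7*y (K(y, C) = (y - 2)*(-5 - 2) = (-2 + y)*(-7) = 14 - 7*y)
F(z) = 119 (F(z) = (14 - 7*3)*(-17) = (14 - 21)*(-17) = -7*(-17) = 119)
1/F(1/220) = 1/119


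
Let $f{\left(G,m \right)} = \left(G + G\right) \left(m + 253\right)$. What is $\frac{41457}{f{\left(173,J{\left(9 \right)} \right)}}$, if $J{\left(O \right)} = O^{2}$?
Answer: $\frac{41457}{115564} \approx 0.35874$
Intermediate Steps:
$f{\left(G,m \right)} = 2 G \left(253 + m\right)$
$\frac{41457}{f{\left(173,J{\left(9 \right)} \right)}} = \frac{41457}{2 \cdot 173 \left(253 + 9^{2}\right)} = \frac{41457}{2 \cdot 173 \left(253 + 81\right)} = \frac{41457}{2 \cdot 173 \cdot 334} = \frac{41457}{115564}$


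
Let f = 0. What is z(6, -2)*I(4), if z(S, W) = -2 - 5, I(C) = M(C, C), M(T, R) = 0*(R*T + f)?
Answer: 0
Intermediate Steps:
M(T, R) = 0 (M(T, R) = 0*(R*T + 0) = 0*(R*T) = 0)
I(C) = 0
z(S, W) = -7
z(6, -2)*I(4) = -7*0 = 0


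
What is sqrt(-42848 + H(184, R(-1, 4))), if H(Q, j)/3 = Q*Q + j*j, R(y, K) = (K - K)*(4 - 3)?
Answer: 4*sqrt(3670) ≈ 242.32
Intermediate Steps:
R(y, K) = 0 (R(y, K) = 0*1 = 0)
H(Q, j) = 3*Q**2 + 3*j**2 (H(Q, j) = 3*(Q*Q + j*j) = 3*(Q**2 + j**2) = 3*Q**2 + 3*j**2)
sqrt(-42848 + H(184, R(-1, 4))) = sqrt(-42848 + (3*184**2 + 3*0**2)) = sqrt(-42848 + (3*33856 + 3*0)) = sqrt(-42848 + (101568 + 0)) = sqrt(-42848 + 101568) = sqrt(58720) = 4*sqrt(3670)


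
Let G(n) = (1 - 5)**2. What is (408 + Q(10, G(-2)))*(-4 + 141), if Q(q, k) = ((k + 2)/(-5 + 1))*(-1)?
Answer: 113025/2 ≈ 56513.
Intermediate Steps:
G(n) = 16 (G(n) = (-4)**2 = 16)
Q(q, k) = 1/2 + k/4 (Q(q, k) = ((2 + k)/(-4))*(-1) = ((2 + k)*(-1/4))*(-1) = (-1/2 - k/4)*(-1) = 1/2 + k/4)
(408 + Q(10, G(-2)))*(-4 + 141) = (408 + (1/2 + (1/4)*16))*(-4 + 141) = (408 + (1/2 + 4))*137 = (408 + 9/2)*137 = (825/2)*137 = 113025/2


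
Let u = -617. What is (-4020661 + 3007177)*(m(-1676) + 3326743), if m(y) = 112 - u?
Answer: -3372339632448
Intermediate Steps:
m(y) = 729 (m(y) = 112 - 1*(-617) = 112 + 617 = 729)
(-4020661 + 3007177)*(m(-1676) + 3326743) = (-4020661 + 3007177)*(729 + 3326743) = -1013484*3327472 = -3372339632448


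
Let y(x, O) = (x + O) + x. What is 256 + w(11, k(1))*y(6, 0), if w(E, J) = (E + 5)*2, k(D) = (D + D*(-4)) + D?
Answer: 640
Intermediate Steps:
k(D) = -2*D (k(D) = (D - 4*D) + D = -3*D + D = -2*D)
w(E, J) = 10 + 2*E (w(E, J) = (5 + E)*2 = 10 + 2*E)
y(x, O) = O + 2*x (y(x, O) = (O + x) + x = O + 2*x)
256 + w(11, k(1))*y(6, 0) = 256 + (10 + 2*11)*(0 + 2*6) = 256 + (10 + 22)*(0 + 12) = 256 + 32*12 = 256 + 384 = 640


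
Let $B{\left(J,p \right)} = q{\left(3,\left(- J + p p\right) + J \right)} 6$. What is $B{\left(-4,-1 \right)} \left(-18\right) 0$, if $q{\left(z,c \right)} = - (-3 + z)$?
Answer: $0$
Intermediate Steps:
$q{\left(z,c \right)} = 3 - z$
$B{\left(J,p \right)} = 0$ ($B{\left(J,p \right)} = \left(3 - 3\right) 6 = 0 \cdot 6 = 0$)
$B{\left(-4,-1 \right)} \left(-18\right) 0 = 0 \left(-18\right) 0 = 0 \cdot 0 = 0$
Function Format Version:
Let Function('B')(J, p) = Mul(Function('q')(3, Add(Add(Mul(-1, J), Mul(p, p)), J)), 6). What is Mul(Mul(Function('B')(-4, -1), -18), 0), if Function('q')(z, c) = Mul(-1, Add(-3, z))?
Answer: 0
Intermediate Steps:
Function('q')(z, c) = Add(3, Mul(-1, z))
Function('B')(J, p) = 0 (Function('B')(J, p) = Mul(Add(3, Mul(-1, 3)), 6) = Mul(Add(3, -3), 6) = Mul(0, 6) = 0)
Mul(Mul(Function('B')(-4, -1), -18), 0) = Mul(Mul(0, -18), 0) = Mul(0, 0) = 0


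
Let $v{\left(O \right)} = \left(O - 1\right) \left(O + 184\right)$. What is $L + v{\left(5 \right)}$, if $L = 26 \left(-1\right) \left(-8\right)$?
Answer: $964$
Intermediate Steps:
$L = 208$ ($L = \left(-26\right) \left(-8\right) = 208$)
$v{\left(O \right)} = \left(-1 + O\right) \left(184 + O\right)$
$L + v{\left(5 \right)} = 208 + \left(-184 + 5^{2} + 183 \cdot 5\right) = 208 + \left(-184 + 25 + 915\right) = 208 + 756 = 964$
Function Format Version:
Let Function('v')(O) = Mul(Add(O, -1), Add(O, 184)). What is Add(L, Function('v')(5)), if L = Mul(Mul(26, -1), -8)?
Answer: 964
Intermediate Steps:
L = 208 (L = Mul(-26, -8) = 208)
Function('v')(O) = Mul(Add(-1, O), Add(184, O))
Add(L, Function('v')(5)) = Add(208, Add(-184, Pow(5, 2), Mul(183, 5))) = Add(208, Add(-184, 25, 915)) = Add(208, 756) = 964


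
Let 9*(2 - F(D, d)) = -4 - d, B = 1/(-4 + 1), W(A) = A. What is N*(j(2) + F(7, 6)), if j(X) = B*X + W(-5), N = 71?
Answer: -1633/9 ≈ -181.44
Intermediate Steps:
B = -⅓ (B = 1/(-3) = -⅓ ≈ -0.33333)
F(D, d) = 22/9 + d/9 (F(D, d) = 2 - (-4 - d)/9 = 2 + (4/9 + d/9) = 22/9 + d/9)
j(X) = -5 - X/3 (j(X) = -X/3 - 5 = -5 - X/3)
N*(j(2) + F(7, 6)) = 71*((-5 - ⅓*2) + (22/9 + (⅑)*6)) = 71*((-5 - ⅔) + (22/9 + ⅔)) = 71*(-17/3 + 28/9) = 71*(-23/9) = -1633/9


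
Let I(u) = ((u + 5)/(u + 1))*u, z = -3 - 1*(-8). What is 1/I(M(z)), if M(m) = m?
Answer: 3/25 ≈ 0.12000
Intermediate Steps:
z = 5 (z = -3 + 8 = 5)
I(u) = u*(5 + u)/(1 + u) (I(u) = ((5 + u)/(1 + u))*u = u*(5 + u)/(1 + u))
1/I(M(z)) = 1/(5*(5 + 5)/(1 + 5)) = 1/(5*10/6) = 1/(5*(⅙)*10) = 1/(25/3) = 3/25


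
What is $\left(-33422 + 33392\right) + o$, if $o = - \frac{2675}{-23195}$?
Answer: $- \frac{138635}{4639} \approx -29.885$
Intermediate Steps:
$o = \frac{535}{4639}$ ($o = \left(-2675\right) \left(- \frac{1}{23195}\right) = \frac{535}{4639} \approx 0.11533$)
$\left(-33422 + 33392\right) + o = \left(-33422 + 33392\right) + \frac{535}{4639} = -30 + \frac{535}{4639} = - \frac{138635}{4639}$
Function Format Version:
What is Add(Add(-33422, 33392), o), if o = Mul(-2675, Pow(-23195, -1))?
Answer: Rational(-138635, 4639) ≈ -29.885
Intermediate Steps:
o = Rational(535, 4639) (o = Mul(-2675, Rational(-1, 23195)) = Rational(535, 4639) ≈ 0.11533)
Add(Add(-33422, 33392), o) = Add(Add(-33422, 33392), Rational(535, 4639)) = Add(-30, Rational(535, 4639)) = Rational(-138635, 4639)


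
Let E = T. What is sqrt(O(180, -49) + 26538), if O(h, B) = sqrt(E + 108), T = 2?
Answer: sqrt(26538 + sqrt(110)) ≈ 162.94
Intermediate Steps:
E = 2
O(h, B) = sqrt(110) (O(h, B) = sqrt(2 + 108) = sqrt(110))
sqrt(O(180, -49) + 26538) = sqrt(sqrt(110) + 26538) = sqrt(26538 + sqrt(110))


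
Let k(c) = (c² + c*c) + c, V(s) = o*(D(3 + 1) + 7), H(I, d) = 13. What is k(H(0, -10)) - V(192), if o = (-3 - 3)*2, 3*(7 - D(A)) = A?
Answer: 503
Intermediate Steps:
D(A) = 7 - A/3
o = -12 (o = -6*2 = -12)
V(s) = -152 (V(s) = -12*((7 - (3 + 1)/3) + 7) = -12*((7 - ⅓*4) + 7) = -12*((7 - 4/3) + 7) = -12*(17/3 + 7) = -12*38/3 = -152)
k(c) = c + 2*c² (k(c) = (c² + c²) + c = 2*c² + c = c + 2*c²)
k(H(0, -10)) - V(192) = 13*(1 + 2*13) - 1*(-152) = 13*(1 + 26) + 152 = 13*27 + 152 = 351 + 152 = 503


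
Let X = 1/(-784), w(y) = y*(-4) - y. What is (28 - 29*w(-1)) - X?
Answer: -91727/784 ≈ -117.00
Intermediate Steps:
w(y) = -5*y (w(y) = -4*y - y = -5*y)
X = -1/784 ≈ -0.0012755
(28 - 29*w(-1)) - X = (28 - (-145)*(-1)) - 1*(-1/784) = (28 - 29*5) + 1/784 = (28 - 145) + 1/784 = -117 + 1/784 = -91727/784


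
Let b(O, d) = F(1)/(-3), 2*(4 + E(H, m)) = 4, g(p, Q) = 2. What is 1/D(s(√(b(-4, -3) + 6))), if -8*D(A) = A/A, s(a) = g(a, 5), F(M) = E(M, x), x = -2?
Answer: -8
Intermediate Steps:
E(H, m) = -2 (E(H, m) = -4 + (½)*4 = -4 + 2 = -2)
F(M) = -2
b(O, d) = ⅔ (b(O, d) = -2/(-3) = -2*(-⅓) = ⅔)
s(a) = 2
D(A) = -⅛ (D(A) = -A/(8*A) = -⅛*1 = -⅛)
1/D(s(√(b(-4, -3) + 6))) = 1/(-⅛) = -8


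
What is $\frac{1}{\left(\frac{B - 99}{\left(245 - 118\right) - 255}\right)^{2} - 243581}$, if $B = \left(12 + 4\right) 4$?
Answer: $- \frac{16384}{3990829879} \approx -4.1054 \cdot 10^{-6}$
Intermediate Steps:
$B = 64$ ($B = 16 \cdot 4 = 64$)
$\frac{1}{\left(\frac{B - 99}{\left(245 - 118\right) - 255}\right)^{2} - 243581} = \frac{1}{\left(\frac{64 - 99}{\left(245 - 118\right) - 255}\right)^{2} - 243581} = \frac{1}{\left(- \frac{35}{\left(245 - 118\right) - 255}\right)^{2} - 243581} = \frac{1}{\left(- \frac{35}{127 - 255}\right)^{2} - 243581} = \frac{1}{\left(- \frac{35}{-128}\right)^{2} - 243581} = \frac{1}{\left(\left(-35\right) \left(- \frac{1}{128}\right)\right)^{2} - 243581} = \frac{1}{\left(\frac{35}{128}\right)^{2} - 243581} = \frac{1}{\frac{1225}{16384} - 243581} = \frac{1}{- \frac{3990829879}{16384}} = - \frac{16384}{3990829879}$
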